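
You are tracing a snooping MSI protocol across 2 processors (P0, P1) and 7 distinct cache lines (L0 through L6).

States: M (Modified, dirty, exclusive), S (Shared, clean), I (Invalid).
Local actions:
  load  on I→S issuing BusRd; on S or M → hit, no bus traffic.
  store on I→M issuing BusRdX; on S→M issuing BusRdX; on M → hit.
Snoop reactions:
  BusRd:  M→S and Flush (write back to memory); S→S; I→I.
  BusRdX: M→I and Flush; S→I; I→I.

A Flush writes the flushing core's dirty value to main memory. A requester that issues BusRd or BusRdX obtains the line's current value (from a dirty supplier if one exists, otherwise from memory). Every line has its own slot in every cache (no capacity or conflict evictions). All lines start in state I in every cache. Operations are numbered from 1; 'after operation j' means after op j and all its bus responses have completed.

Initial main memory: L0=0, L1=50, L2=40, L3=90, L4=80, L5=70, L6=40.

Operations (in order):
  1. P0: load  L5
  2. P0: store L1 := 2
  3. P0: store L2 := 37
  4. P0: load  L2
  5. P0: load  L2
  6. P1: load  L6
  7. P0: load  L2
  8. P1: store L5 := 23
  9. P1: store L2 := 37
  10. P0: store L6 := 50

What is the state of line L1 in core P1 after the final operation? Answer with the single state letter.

state = I

  op1 P0: load  L5 → S/I on L5; bus BusRd; mem=70
  op2 P0: store L1 := 2 → M/I on L1; bus BusRdX; mem=50
  op3 P0: store L2 := 37 → M/I on L2; bus BusRdX; mem=40
  op4 P0: load  L2 → M/I on L2; bus (none); mem=40
  op5 P0: load  L2 → M/I on L2; bus (none); mem=40
  op6 P1: load  L6 → I/S on L6; bus BusRd; mem=40
  op7 P0: load  L2 → M/I on L2; bus (none); mem=40
  op8 P1: store L5 := 23 → I/M on L5; bus BusRdX; mem=70
  op9 P1: store L2 := 37 → I/M on L2; bus BusRdX Flush; mem=37
  op10 P0: store L6 := 50 → M/I on L6; bus BusRdX; mem=40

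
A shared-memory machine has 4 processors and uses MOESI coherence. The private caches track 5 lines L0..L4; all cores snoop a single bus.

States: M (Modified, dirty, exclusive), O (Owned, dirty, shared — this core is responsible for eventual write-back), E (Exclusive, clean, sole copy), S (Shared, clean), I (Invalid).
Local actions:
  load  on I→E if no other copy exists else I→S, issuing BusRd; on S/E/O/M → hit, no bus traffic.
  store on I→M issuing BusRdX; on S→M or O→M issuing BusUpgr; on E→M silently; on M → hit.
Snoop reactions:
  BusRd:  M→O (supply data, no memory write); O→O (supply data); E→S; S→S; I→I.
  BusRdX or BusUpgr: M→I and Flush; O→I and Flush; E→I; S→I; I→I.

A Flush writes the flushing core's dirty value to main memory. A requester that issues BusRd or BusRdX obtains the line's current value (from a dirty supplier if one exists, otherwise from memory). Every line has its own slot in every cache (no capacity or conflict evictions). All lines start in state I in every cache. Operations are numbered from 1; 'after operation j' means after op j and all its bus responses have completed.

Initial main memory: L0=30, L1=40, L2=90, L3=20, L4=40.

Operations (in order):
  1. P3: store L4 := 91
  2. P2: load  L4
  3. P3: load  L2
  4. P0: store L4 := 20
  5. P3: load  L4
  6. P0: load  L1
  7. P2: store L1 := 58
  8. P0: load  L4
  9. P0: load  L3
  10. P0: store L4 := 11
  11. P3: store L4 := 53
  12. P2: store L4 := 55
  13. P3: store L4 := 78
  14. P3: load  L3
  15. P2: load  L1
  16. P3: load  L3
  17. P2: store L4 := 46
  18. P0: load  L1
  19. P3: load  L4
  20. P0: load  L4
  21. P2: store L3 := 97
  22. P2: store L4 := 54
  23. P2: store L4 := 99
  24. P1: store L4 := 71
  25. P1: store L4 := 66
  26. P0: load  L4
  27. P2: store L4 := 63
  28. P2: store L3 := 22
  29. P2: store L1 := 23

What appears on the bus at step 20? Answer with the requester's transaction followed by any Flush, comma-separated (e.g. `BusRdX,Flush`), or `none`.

  op1 P3: store L4 := 91 → I/I/I/M on L4; bus BusRdX; mem=40
  op2 P2: load  L4 → I/I/S/O on L4; bus BusRd; mem=40
  op3 P3: load  L2 → I/I/I/E on L2; bus BusRd; mem=90
  op4 P0: store L4 := 20 → M/I/I/I on L4; bus BusRdX Flush; mem=91
  op5 P3: load  L4 → O/I/I/S on L4; bus BusRd; mem=91
  op6 P0: load  L1 → E/I/I/I on L1; bus BusRd; mem=40
  op7 P2: store L1 := 58 → I/I/M/I on L1; bus BusRdX; mem=40
  op8 P0: load  L4 → O/I/I/S on L4; bus (none); mem=91
  op9 P0: load  L3 → E/I/I/I on L3; bus BusRd; mem=20
  op10 P0: store L4 := 11 → M/I/I/I on L4; bus BusUpgr; mem=91
  op11 P3: store L4 := 53 → I/I/I/M on L4; bus BusRdX Flush; mem=11
  op12 P2: store L4 := 55 → I/I/M/I on L4; bus BusRdX Flush; mem=53
  op13 P3: store L4 := 78 → I/I/I/M on L4; bus BusRdX Flush; mem=55
  op14 P3: load  L3 → S/I/I/S on L3; bus BusRd; mem=20
  op15 P2: load  L1 → I/I/M/I on L1; bus (none); mem=40
  op16 P3: load  L3 → S/I/I/S on L3; bus (none); mem=20
  op17 P2: store L4 := 46 → I/I/M/I on L4; bus BusRdX Flush; mem=78
  op18 P0: load  L1 → S/I/O/I on L1; bus BusRd; mem=40
  op19 P3: load  L4 → I/I/O/S on L4; bus BusRd; mem=78
  op20 P0: load  L4 → S/I/O/S on L4; bus BusRd; mem=78
  op21 P2: store L3 := 97 → I/I/M/I on L3; bus BusRdX; mem=20
  op22 P2: store L4 := 54 → I/I/M/I on L4; bus BusUpgr; mem=78
  op23 P2: store L4 := 99 → I/I/M/I on L4; bus (none); mem=78
  op24 P1: store L4 := 71 → I/M/I/I on L4; bus BusRdX Flush; mem=99
  op25 P1: store L4 := 66 → I/M/I/I on L4; bus (none); mem=99
  op26 P0: load  L4 → S/O/I/I on L4; bus BusRd; mem=99
  op27 P2: store L4 := 63 → I/I/M/I on L4; bus BusRdX Flush; mem=66
  op28 P2: store L3 := 22 → I/I/M/I on L3; bus (none); mem=20
  op29 P2: store L1 := 23 → I/I/M/I on L1; bus BusUpgr; mem=40

bus = BusRd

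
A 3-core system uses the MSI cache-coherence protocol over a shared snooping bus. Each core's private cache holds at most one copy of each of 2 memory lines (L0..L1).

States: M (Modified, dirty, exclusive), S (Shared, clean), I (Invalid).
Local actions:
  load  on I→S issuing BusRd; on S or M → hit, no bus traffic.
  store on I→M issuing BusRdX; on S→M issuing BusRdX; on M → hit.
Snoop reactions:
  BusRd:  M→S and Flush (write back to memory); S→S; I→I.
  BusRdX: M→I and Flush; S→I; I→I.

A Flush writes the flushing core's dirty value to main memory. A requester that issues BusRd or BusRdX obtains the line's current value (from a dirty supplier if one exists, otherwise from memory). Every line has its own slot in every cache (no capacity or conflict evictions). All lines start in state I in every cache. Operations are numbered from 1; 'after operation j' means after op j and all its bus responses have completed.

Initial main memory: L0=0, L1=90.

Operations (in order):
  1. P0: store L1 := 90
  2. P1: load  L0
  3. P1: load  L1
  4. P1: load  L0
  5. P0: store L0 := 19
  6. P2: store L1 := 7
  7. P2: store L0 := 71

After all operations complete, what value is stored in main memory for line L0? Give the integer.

1. P0: store L1 := 90  bus=[BusRdX]  L1: P0=M P1=I P2=I  mem[L1]=90
2. P1: load  L0  bus=[BusRd]  L0: P0=I P1=S P2=I  mem[L0]=0
3. P1: load  L1  bus=[BusRd,Flush]  L1: P0=S P1=S P2=I  mem[L1]=90
4. P1: load  L0  bus=[-]  L0: P0=I P1=S P2=I  mem[L0]=0
5. P0: store L0 := 19  bus=[BusRdX]  L0: P0=M P1=I P2=I  mem[L0]=0
6. P2: store L1 := 7  bus=[BusRdX]  L1: P0=I P1=I P2=M  mem[L1]=90
7. P2: store L0 := 71  bus=[BusRdX,Flush]  L0: P0=I P1=I P2=M  mem[L0]=19

memory[L0] = 19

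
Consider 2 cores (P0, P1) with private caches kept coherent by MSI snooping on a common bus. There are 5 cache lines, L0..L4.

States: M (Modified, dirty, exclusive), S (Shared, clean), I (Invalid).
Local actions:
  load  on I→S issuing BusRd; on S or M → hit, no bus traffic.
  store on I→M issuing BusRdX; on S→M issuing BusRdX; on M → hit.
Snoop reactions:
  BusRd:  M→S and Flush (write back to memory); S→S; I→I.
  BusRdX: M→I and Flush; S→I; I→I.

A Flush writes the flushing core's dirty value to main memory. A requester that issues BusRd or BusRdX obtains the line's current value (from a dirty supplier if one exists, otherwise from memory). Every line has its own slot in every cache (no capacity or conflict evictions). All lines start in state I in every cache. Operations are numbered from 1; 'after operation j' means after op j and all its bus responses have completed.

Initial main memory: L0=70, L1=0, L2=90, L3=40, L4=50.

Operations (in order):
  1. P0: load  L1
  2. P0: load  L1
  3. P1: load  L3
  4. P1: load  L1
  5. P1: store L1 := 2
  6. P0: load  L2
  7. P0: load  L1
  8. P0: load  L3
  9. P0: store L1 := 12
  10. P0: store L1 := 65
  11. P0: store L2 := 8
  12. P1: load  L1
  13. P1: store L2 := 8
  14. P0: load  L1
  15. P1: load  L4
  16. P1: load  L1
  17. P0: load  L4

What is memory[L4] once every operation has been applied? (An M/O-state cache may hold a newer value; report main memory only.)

step 1: P0: load  L1  ⟶  SI  (L1)  txn=BusRd  M[L1]=0
step 2: P0: load  L1  ⟶  SI  (L1)  txn=∅  M[L1]=0
step 3: P1: load  L3  ⟶  IS  (L3)  txn=BusRd  M[L3]=40
step 4: P1: load  L1  ⟶  SS  (L1)  txn=BusRd  M[L1]=0
step 5: P1: store L1 := 2  ⟶  IM  (L1)  txn=BusRdX  M[L1]=0
step 6: P0: load  L2  ⟶  SI  (L2)  txn=BusRd  M[L2]=90
step 7: P0: load  L1  ⟶  SS  (L1)  txn=BusRd+Flush  M[L1]=2
step 8: P0: load  L3  ⟶  SS  (L3)  txn=BusRd  M[L3]=40
step 9: P0: store L1 := 12  ⟶  MI  (L1)  txn=BusRdX  M[L1]=2
step 10: P0: store L1 := 65  ⟶  MI  (L1)  txn=∅  M[L1]=2
step 11: P0: store L2 := 8  ⟶  MI  (L2)  txn=BusRdX  M[L2]=90
step 12: P1: load  L1  ⟶  SS  (L1)  txn=BusRd+Flush  M[L1]=65
step 13: P1: store L2 := 8  ⟶  IM  (L2)  txn=BusRdX+Flush  M[L2]=8
step 14: P0: load  L1  ⟶  SS  (L1)  txn=∅  M[L1]=65
step 15: P1: load  L4  ⟶  IS  (L4)  txn=BusRd  M[L4]=50
step 16: P1: load  L1  ⟶  SS  (L1)  txn=∅  M[L1]=65
step 17: P0: load  L4  ⟶  SS  (L4)  txn=BusRd  M[L4]=50

memory[L4] = 50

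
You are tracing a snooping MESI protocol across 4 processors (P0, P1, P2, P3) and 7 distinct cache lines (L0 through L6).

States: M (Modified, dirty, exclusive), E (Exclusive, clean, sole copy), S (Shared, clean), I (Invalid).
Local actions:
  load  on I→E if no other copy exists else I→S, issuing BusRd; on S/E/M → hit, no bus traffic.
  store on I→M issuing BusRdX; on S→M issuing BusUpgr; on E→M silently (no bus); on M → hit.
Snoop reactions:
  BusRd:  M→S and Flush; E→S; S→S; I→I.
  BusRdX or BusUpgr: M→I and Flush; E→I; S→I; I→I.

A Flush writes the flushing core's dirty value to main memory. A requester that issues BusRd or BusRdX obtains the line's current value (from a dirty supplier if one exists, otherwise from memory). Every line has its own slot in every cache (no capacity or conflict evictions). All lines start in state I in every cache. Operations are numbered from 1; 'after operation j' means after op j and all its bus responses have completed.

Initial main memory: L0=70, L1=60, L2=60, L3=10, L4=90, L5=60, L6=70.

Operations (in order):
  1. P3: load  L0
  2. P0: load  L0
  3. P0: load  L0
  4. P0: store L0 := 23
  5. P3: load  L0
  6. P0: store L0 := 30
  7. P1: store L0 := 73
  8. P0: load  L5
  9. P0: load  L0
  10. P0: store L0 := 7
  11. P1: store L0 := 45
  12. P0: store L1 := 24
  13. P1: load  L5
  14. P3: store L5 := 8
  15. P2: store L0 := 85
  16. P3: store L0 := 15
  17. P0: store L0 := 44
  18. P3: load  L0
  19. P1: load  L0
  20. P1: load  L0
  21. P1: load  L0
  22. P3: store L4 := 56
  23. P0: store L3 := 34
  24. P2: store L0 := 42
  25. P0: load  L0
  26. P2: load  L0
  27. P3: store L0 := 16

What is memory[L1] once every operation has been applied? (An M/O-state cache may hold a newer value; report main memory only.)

memory[L1] = 60

step 1: P3: load  L0  ⟶  IIIE  (L0)  txn=BusRd  M[L0]=70
step 2: P0: load  L0  ⟶  SIIS  (L0)  txn=BusRd  M[L0]=70
step 3: P0: load  L0  ⟶  SIIS  (L0)  txn=∅  M[L0]=70
step 4: P0: store L0 := 23  ⟶  MIII  (L0)  txn=BusUpgr  M[L0]=70
step 5: P3: load  L0  ⟶  SIIS  (L0)  txn=BusRd+Flush  M[L0]=23
step 6: P0: store L0 := 30  ⟶  MIII  (L0)  txn=BusUpgr  M[L0]=23
step 7: P1: store L0 := 73  ⟶  IMII  (L0)  txn=BusRdX+Flush  M[L0]=30
step 8: P0: load  L5  ⟶  EIII  (L5)  txn=BusRd  M[L5]=60
step 9: P0: load  L0  ⟶  SSII  (L0)  txn=BusRd+Flush  M[L0]=73
step 10: P0: store L0 := 7  ⟶  MIII  (L0)  txn=BusUpgr  M[L0]=73
step 11: P1: store L0 := 45  ⟶  IMII  (L0)  txn=BusRdX+Flush  M[L0]=7
step 12: P0: store L1 := 24  ⟶  MIII  (L1)  txn=BusRdX  M[L1]=60
step 13: P1: load  L5  ⟶  SSII  (L5)  txn=BusRd  M[L5]=60
step 14: P3: store L5 := 8  ⟶  IIIM  (L5)  txn=BusRdX  M[L5]=60
step 15: P2: store L0 := 85  ⟶  IIMI  (L0)  txn=BusRdX+Flush  M[L0]=45
step 16: P3: store L0 := 15  ⟶  IIIM  (L0)  txn=BusRdX+Flush  M[L0]=85
step 17: P0: store L0 := 44  ⟶  MIII  (L0)  txn=BusRdX+Flush  M[L0]=15
step 18: P3: load  L0  ⟶  SIIS  (L0)  txn=BusRd+Flush  M[L0]=44
step 19: P1: load  L0  ⟶  SSIS  (L0)  txn=BusRd  M[L0]=44
step 20: P1: load  L0  ⟶  SSIS  (L0)  txn=∅  M[L0]=44
step 21: P1: load  L0  ⟶  SSIS  (L0)  txn=∅  M[L0]=44
step 22: P3: store L4 := 56  ⟶  IIIM  (L4)  txn=BusRdX  M[L4]=90
step 23: P0: store L3 := 34  ⟶  MIII  (L3)  txn=BusRdX  M[L3]=10
step 24: P2: store L0 := 42  ⟶  IIMI  (L0)  txn=BusRdX  M[L0]=44
step 25: P0: load  L0  ⟶  SISI  (L0)  txn=BusRd+Flush  M[L0]=42
step 26: P2: load  L0  ⟶  SISI  (L0)  txn=∅  M[L0]=42
step 27: P3: store L0 := 16  ⟶  IIIM  (L0)  txn=BusRdX  M[L0]=42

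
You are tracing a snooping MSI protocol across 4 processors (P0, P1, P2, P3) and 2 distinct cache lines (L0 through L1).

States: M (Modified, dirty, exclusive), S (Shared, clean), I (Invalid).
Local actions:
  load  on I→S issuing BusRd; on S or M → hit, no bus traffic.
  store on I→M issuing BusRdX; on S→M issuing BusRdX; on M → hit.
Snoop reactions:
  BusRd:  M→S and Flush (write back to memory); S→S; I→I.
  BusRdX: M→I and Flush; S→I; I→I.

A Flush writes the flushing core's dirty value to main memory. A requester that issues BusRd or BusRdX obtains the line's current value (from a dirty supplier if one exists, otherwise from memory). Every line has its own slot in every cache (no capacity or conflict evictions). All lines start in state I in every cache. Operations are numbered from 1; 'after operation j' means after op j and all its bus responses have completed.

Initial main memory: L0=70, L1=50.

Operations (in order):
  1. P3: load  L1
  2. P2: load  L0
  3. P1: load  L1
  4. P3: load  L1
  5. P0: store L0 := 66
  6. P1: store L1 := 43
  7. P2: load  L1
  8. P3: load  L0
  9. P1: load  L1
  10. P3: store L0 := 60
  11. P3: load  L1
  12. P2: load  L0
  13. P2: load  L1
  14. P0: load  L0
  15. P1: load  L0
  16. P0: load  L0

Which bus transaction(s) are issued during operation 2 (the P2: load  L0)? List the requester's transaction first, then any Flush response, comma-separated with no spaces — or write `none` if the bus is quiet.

  op1 P3: load  L1 → I/I/I/S on L1; bus BusRd; mem=50
  op2 P2: load  L0 → I/I/S/I on L0; bus BusRd; mem=70
  op3 P1: load  L1 → I/S/I/S on L1; bus BusRd; mem=50
  op4 P3: load  L1 → I/S/I/S on L1; bus (none); mem=50
  op5 P0: store L0 := 66 → M/I/I/I on L0; bus BusRdX; mem=70
  op6 P1: store L1 := 43 → I/M/I/I on L1; bus BusRdX; mem=50
  op7 P2: load  L1 → I/S/S/I on L1; bus BusRd Flush; mem=43
  op8 P3: load  L0 → S/I/I/S on L0; bus BusRd Flush; mem=66
  op9 P1: load  L1 → I/S/S/I on L1; bus (none); mem=43
  op10 P3: store L0 := 60 → I/I/I/M on L0; bus BusRdX; mem=66
  op11 P3: load  L1 → I/S/S/S on L1; bus BusRd; mem=43
  op12 P2: load  L0 → I/I/S/S on L0; bus BusRd Flush; mem=60
  op13 P2: load  L1 → I/S/S/S on L1; bus (none); mem=43
  op14 P0: load  L0 → S/I/S/S on L0; bus BusRd; mem=60
  op15 P1: load  L0 → S/S/S/S on L0; bus BusRd; mem=60
  op16 P0: load  L0 → S/S/S/S on L0; bus (none); mem=60

bus = BusRd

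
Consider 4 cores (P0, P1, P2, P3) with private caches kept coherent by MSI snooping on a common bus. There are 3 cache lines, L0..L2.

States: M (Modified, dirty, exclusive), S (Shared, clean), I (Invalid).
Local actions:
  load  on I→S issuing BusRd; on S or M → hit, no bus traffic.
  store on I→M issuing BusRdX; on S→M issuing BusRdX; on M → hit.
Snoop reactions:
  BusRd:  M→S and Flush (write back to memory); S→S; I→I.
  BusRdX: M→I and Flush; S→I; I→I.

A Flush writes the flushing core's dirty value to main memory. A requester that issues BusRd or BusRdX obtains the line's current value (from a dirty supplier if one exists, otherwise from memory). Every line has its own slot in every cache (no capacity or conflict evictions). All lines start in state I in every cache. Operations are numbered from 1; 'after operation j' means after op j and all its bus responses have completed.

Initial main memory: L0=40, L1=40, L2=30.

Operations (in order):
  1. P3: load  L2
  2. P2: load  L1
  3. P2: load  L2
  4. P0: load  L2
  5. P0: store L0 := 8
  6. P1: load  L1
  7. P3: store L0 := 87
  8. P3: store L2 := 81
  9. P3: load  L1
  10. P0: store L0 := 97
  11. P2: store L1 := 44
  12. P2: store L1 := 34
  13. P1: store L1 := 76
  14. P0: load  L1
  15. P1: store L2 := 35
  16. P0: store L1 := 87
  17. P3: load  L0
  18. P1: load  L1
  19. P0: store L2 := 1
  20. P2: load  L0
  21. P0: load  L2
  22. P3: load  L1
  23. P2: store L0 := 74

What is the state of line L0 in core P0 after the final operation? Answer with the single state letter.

  op1 P3: load  L2 → I/I/I/S on L2; bus BusRd; mem=30
  op2 P2: load  L1 → I/I/S/I on L1; bus BusRd; mem=40
  op3 P2: load  L2 → I/I/S/S on L2; bus BusRd; mem=30
  op4 P0: load  L2 → S/I/S/S on L2; bus BusRd; mem=30
  op5 P0: store L0 := 8 → M/I/I/I on L0; bus BusRdX; mem=40
  op6 P1: load  L1 → I/S/S/I on L1; bus BusRd; mem=40
  op7 P3: store L0 := 87 → I/I/I/M on L0; bus BusRdX Flush; mem=8
  op8 P3: store L2 := 81 → I/I/I/M on L2; bus BusRdX; mem=30
  op9 P3: load  L1 → I/S/S/S on L1; bus BusRd; mem=40
  op10 P0: store L0 := 97 → M/I/I/I on L0; bus BusRdX Flush; mem=87
  op11 P2: store L1 := 44 → I/I/M/I on L1; bus BusRdX; mem=40
  op12 P2: store L1 := 34 → I/I/M/I on L1; bus (none); mem=40
  op13 P1: store L1 := 76 → I/M/I/I on L1; bus BusRdX Flush; mem=34
  op14 P0: load  L1 → S/S/I/I on L1; bus BusRd Flush; mem=76
  op15 P1: store L2 := 35 → I/M/I/I on L2; bus BusRdX Flush; mem=81
  op16 P0: store L1 := 87 → M/I/I/I on L1; bus BusRdX; mem=76
  op17 P3: load  L0 → S/I/I/S on L0; bus BusRd Flush; mem=97
  op18 P1: load  L1 → S/S/I/I on L1; bus BusRd Flush; mem=87
  op19 P0: store L2 := 1 → M/I/I/I on L2; bus BusRdX Flush; mem=35
  op20 P2: load  L0 → S/I/S/S on L0; bus BusRd; mem=97
  op21 P0: load  L2 → M/I/I/I on L2; bus (none); mem=35
  op22 P3: load  L1 → S/S/I/S on L1; bus BusRd; mem=87
  op23 P2: store L0 := 74 → I/I/M/I on L0; bus BusRdX; mem=97

state = I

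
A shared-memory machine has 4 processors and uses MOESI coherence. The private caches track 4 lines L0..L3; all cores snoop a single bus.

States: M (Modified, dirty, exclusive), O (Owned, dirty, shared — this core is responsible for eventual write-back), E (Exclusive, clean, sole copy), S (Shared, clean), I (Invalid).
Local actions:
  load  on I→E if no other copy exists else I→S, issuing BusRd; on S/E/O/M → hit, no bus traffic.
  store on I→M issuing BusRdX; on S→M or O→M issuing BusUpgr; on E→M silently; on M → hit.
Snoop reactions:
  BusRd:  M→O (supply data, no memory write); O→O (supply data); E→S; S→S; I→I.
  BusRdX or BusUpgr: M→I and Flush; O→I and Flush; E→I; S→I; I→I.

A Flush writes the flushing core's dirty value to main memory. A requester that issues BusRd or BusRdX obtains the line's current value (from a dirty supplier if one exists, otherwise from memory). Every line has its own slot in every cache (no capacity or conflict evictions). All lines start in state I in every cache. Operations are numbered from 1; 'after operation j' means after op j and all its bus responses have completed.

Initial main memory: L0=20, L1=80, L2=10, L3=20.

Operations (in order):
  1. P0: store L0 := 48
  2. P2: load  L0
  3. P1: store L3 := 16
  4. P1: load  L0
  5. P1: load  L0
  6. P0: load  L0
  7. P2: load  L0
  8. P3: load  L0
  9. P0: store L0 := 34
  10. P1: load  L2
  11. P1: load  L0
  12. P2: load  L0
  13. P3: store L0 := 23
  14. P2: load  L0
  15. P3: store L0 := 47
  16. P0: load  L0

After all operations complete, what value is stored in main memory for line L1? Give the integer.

  op1 P0: store L0 := 48 → M/I/I/I on L0; bus BusRdX; mem=20
  op2 P2: load  L0 → O/I/S/I on L0; bus BusRd; mem=20
  op3 P1: store L3 := 16 → I/M/I/I on L3; bus BusRdX; mem=20
  op4 P1: load  L0 → O/S/S/I on L0; bus BusRd; mem=20
  op5 P1: load  L0 → O/S/S/I on L0; bus (none); mem=20
  op6 P0: load  L0 → O/S/S/I on L0; bus (none); mem=20
  op7 P2: load  L0 → O/S/S/I on L0; bus (none); mem=20
  op8 P3: load  L0 → O/S/S/S on L0; bus BusRd; mem=20
  op9 P0: store L0 := 34 → M/I/I/I on L0; bus BusUpgr; mem=20
  op10 P1: load  L2 → I/E/I/I on L2; bus BusRd; mem=10
  op11 P1: load  L0 → O/S/I/I on L0; bus BusRd; mem=20
  op12 P2: load  L0 → O/S/S/I on L0; bus BusRd; mem=20
  op13 P3: store L0 := 23 → I/I/I/M on L0; bus BusRdX Flush; mem=34
  op14 P2: load  L0 → I/I/S/O on L0; bus BusRd; mem=34
  op15 P3: store L0 := 47 → I/I/I/M on L0; bus BusUpgr; mem=34
  op16 P0: load  L0 → S/I/I/O on L0; bus BusRd; mem=34

memory[L1] = 80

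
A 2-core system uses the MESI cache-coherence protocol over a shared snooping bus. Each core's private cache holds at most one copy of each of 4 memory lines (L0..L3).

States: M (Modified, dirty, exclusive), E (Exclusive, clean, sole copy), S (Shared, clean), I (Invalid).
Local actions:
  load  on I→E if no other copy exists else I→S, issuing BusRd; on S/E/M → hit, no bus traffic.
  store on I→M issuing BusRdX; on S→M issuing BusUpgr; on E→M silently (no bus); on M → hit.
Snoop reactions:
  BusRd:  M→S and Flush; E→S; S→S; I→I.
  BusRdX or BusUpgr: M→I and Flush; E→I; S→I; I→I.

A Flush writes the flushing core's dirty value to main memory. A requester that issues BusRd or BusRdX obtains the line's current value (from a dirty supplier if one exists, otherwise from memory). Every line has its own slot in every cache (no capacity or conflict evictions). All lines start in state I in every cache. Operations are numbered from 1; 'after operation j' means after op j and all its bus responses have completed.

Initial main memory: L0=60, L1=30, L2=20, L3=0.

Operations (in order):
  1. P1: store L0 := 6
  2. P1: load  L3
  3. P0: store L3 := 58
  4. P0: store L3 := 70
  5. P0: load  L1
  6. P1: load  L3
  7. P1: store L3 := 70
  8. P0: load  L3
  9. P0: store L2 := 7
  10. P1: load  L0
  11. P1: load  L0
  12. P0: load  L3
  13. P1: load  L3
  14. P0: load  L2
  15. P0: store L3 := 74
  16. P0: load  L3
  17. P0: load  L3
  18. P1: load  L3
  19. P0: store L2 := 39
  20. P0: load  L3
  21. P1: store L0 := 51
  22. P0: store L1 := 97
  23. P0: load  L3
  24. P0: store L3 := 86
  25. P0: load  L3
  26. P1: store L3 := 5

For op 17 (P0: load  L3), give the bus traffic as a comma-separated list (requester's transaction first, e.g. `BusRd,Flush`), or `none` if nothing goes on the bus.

step 1: P1: store L0 := 6  ⟶  IM  (L0)  txn=BusRdX  M[L0]=60
step 2: P1: load  L3  ⟶  IE  (L3)  txn=BusRd  M[L3]=0
step 3: P0: store L3 := 58  ⟶  MI  (L3)  txn=BusRdX  M[L3]=0
step 4: P0: store L3 := 70  ⟶  MI  (L3)  txn=∅  M[L3]=0
step 5: P0: load  L1  ⟶  EI  (L1)  txn=BusRd  M[L1]=30
step 6: P1: load  L3  ⟶  SS  (L3)  txn=BusRd+Flush  M[L3]=70
step 7: P1: store L3 := 70  ⟶  IM  (L3)  txn=BusUpgr  M[L3]=70
step 8: P0: load  L3  ⟶  SS  (L3)  txn=BusRd+Flush  M[L3]=70
step 9: P0: store L2 := 7  ⟶  MI  (L2)  txn=BusRdX  M[L2]=20
step 10: P1: load  L0  ⟶  IM  (L0)  txn=∅  M[L0]=60
step 11: P1: load  L0  ⟶  IM  (L0)  txn=∅  M[L0]=60
step 12: P0: load  L3  ⟶  SS  (L3)  txn=∅  M[L3]=70
step 13: P1: load  L3  ⟶  SS  (L3)  txn=∅  M[L3]=70
step 14: P0: load  L2  ⟶  MI  (L2)  txn=∅  M[L2]=20
step 15: P0: store L3 := 74  ⟶  MI  (L3)  txn=BusUpgr  M[L3]=70
step 16: P0: load  L3  ⟶  MI  (L3)  txn=∅  M[L3]=70
step 17: P0: load  L3  ⟶  MI  (L3)  txn=∅  M[L3]=70
step 18: P1: load  L3  ⟶  SS  (L3)  txn=BusRd+Flush  M[L3]=74
step 19: P0: store L2 := 39  ⟶  MI  (L2)  txn=∅  M[L2]=20
step 20: P0: load  L3  ⟶  SS  (L3)  txn=∅  M[L3]=74
step 21: P1: store L0 := 51  ⟶  IM  (L0)  txn=∅  M[L0]=60
step 22: P0: store L1 := 97  ⟶  MI  (L1)  txn=∅  M[L1]=30
step 23: P0: load  L3  ⟶  SS  (L3)  txn=∅  M[L3]=74
step 24: P0: store L3 := 86  ⟶  MI  (L3)  txn=BusUpgr  M[L3]=74
step 25: P0: load  L3  ⟶  MI  (L3)  txn=∅  M[L3]=74
step 26: P1: store L3 := 5  ⟶  IM  (L3)  txn=BusRdX+Flush  M[L3]=86

bus = none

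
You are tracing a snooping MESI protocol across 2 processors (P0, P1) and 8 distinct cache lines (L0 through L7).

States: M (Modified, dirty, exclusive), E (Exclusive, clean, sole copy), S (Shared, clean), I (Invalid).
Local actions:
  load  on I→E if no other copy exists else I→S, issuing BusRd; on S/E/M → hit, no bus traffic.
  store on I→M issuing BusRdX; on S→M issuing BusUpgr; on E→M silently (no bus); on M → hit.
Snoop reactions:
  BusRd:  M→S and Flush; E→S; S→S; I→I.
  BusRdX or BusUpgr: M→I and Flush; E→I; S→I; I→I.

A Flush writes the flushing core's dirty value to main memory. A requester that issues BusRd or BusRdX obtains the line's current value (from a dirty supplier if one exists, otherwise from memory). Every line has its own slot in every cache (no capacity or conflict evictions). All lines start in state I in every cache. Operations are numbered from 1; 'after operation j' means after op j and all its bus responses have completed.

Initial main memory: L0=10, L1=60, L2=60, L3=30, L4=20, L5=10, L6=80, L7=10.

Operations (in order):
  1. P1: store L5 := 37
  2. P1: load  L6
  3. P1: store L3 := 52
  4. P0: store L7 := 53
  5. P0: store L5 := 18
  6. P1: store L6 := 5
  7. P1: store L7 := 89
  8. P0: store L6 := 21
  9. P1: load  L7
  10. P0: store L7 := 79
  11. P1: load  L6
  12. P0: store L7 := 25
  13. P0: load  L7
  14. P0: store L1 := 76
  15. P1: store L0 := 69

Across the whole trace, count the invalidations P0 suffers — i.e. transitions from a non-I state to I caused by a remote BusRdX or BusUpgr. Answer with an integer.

invalidations = 1

1. P1: store L5 := 37  bus=[BusRdX]  L5: P0=I P1=M  mem[L5]=10
2. P1: load  L6  bus=[BusRd]  L6: P0=I P1=E  mem[L6]=80
3. P1: store L3 := 52  bus=[BusRdX]  L3: P0=I P1=M  mem[L3]=30
4. P0: store L7 := 53  bus=[BusRdX]  L7: P0=M P1=I  mem[L7]=10
5. P0: store L5 := 18  bus=[BusRdX,Flush]  L5: P0=M P1=I  mem[L5]=37
6. P1: store L6 := 5  bus=[-]  L6: P0=I P1=M  mem[L6]=80
7. P1: store L7 := 89  bus=[BusRdX,Flush]  L7: P0=I P1=M  mem[L7]=53
8. P0: store L6 := 21  bus=[BusRdX,Flush]  L6: P0=M P1=I  mem[L6]=5
9. P1: load  L7  bus=[-]  L7: P0=I P1=M  mem[L7]=53
10. P0: store L7 := 79  bus=[BusRdX,Flush]  L7: P0=M P1=I  mem[L7]=89
11. P1: load  L6  bus=[BusRd,Flush]  L6: P0=S P1=S  mem[L6]=21
12. P0: store L7 := 25  bus=[-]  L7: P0=M P1=I  mem[L7]=89
13. P0: load  L7  bus=[-]  L7: P0=M P1=I  mem[L7]=89
14. P0: store L1 := 76  bus=[BusRdX]  L1: P0=M P1=I  mem[L1]=60
15. P1: store L0 := 69  bus=[BusRdX]  L0: P0=I P1=M  mem[L0]=10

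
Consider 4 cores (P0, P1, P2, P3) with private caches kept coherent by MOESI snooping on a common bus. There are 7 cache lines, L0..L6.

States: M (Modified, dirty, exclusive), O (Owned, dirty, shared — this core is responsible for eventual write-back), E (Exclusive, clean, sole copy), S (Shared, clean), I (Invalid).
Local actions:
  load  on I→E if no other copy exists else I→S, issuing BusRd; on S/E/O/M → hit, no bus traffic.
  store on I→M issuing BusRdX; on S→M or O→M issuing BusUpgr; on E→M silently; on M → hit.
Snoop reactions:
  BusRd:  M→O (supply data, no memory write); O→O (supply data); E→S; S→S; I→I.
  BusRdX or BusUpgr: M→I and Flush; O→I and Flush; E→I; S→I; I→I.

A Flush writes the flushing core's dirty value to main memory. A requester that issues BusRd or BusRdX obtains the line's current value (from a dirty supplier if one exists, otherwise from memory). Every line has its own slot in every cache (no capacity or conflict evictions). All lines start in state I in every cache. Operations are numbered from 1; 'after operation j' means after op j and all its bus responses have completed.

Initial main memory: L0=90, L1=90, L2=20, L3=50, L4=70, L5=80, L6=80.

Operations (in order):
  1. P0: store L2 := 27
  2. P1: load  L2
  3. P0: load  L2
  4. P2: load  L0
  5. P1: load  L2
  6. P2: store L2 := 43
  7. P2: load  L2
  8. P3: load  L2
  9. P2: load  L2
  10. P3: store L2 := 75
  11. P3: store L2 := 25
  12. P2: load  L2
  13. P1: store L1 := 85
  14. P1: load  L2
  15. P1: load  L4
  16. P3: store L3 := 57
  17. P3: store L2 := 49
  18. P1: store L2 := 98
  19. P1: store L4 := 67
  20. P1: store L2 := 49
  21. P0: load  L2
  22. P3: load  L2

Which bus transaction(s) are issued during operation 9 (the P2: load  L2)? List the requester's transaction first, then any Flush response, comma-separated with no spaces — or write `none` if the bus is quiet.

step 1: P0: store L2 := 27  ⟶  MIII  (L2)  txn=BusRdX  M[L2]=20
step 2: P1: load  L2  ⟶  OSII  (L2)  txn=BusRd  M[L2]=20
step 3: P0: load  L2  ⟶  OSII  (L2)  txn=∅  M[L2]=20
step 4: P2: load  L0  ⟶  IIEI  (L0)  txn=BusRd  M[L0]=90
step 5: P1: load  L2  ⟶  OSII  (L2)  txn=∅  M[L2]=20
step 6: P2: store L2 := 43  ⟶  IIMI  (L2)  txn=BusRdX+Flush  M[L2]=27
step 7: P2: load  L2  ⟶  IIMI  (L2)  txn=∅  M[L2]=27
step 8: P3: load  L2  ⟶  IIOS  (L2)  txn=BusRd  M[L2]=27
step 9: P2: load  L2  ⟶  IIOS  (L2)  txn=∅  M[L2]=27
step 10: P3: store L2 := 75  ⟶  IIIM  (L2)  txn=BusUpgr+Flush  M[L2]=43
step 11: P3: store L2 := 25  ⟶  IIIM  (L2)  txn=∅  M[L2]=43
step 12: P2: load  L2  ⟶  IISO  (L2)  txn=BusRd  M[L2]=43
step 13: P1: store L1 := 85  ⟶  IMII  (L1)  txn=BusRdX  M[L1]=90
step 14: P1: load  L2  ⟶  ISSO  (L2)  txn=BusRd  M[L2]=43
step 15: P1: load  L4  ⟶  IEII  (L4)  txn=BusRd  M[L4]=70
step 16: P3: store L3 := 57  ⟶  IIIM  (L3)  txn=BusRdX  M[L3]=50
step 17: P3: store L2 := 49  ⟶  IIIM  (L2)  txn=BusUpgr  M[L2]=43
step 18: P1: store L2 := 98  ⟶  IMII  (L2)  txn=BusRdX+Flush  M[L2]=49
step 19: P1: store L4 := 67  ⟶  IMII  (L4)  txn=∅  M[L4]=70
step 20: P1: store L2 := 49  ⟶  IMII  (L2)  txn=∅  M[L2]=49
step 21: P0: load  L2  ⟶  SOII  (L2)  txn=BusRd  M[L2]=49
step 22: P3: load  L2  ⟶  SOIS  (L2)  txn=BusRd  M[L2]=49

bus = none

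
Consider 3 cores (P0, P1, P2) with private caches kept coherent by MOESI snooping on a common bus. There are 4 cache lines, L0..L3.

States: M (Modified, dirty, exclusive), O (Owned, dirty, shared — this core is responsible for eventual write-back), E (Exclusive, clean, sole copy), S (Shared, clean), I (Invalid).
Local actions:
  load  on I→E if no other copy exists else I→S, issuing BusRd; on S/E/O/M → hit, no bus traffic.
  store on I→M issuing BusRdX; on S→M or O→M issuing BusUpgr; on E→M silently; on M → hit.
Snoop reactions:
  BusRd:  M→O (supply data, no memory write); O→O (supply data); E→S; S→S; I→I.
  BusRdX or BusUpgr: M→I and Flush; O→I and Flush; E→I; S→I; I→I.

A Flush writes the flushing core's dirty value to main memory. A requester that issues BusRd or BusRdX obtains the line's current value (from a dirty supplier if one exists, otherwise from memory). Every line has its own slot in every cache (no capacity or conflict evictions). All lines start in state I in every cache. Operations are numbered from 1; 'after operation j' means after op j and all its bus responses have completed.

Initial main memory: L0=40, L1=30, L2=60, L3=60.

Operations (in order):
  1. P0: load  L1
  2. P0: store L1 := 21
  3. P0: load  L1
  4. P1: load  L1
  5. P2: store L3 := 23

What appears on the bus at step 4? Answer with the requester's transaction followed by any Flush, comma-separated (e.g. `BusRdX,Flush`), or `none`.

bus = BusRd

  op1 P0: load  L1 → E/I/I on L1; bus BusRd; mem=30
  op2 P0: store L1 := 21 → M/I/I on L1; bus (none); mem=30
  op3 P0: load  L1 → M/I/I on L1; bus (none); mem=30
  op4 P1: load  L1 → O/S/I on L1; bus BusRd; mem=30
  op5 P2: store L3 := 23 → I/I/M on L3; bus BusRdX; mem=60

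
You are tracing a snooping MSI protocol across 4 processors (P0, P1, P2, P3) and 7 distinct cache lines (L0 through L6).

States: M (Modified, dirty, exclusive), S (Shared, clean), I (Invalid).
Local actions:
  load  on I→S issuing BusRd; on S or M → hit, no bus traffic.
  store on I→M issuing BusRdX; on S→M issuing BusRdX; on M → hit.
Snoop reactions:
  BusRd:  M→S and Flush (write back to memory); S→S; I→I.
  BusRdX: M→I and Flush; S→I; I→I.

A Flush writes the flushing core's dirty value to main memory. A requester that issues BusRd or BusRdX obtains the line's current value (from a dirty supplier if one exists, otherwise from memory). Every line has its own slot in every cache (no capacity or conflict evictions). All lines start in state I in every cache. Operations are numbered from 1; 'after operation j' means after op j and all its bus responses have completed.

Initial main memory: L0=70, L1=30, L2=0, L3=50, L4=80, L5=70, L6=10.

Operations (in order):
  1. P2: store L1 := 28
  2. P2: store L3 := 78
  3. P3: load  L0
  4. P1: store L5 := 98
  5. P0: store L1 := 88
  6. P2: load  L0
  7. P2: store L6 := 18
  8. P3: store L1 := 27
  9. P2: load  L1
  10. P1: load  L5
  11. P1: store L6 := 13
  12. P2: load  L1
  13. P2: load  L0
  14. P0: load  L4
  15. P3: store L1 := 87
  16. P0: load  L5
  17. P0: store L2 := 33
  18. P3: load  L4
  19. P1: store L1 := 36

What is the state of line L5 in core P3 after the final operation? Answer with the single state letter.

state = I

  op1 P2: store L1 := 28 → I/I/M/I on L1; bus BusRdX; mem=30
  op2 P2: store L3 := 78 → I/I/M/I on L3; bus BusRdX; mem=50
  op3 P3: load  L0 → I/I/I/S on L0; bus BusRd; mem=70
  op4 P1: store L5 := 98 → I/M/I/I on L5; bus BusRdX; mem=70
  op5 P0: store L1 := 88 → M/I/I/I on L1; bus BusRdX Flush; mem=28
  op6 P2: load  L0 → I/I/S/S on L0; bus BusRd; mem=70
  op7 P2: store L6 := 18 → I/I/M/I on L6; bus BusRdX; mem=10
  op8 P3: store L1 := 27 → I/I/I/M on L1; bus BusRdX Flush; mem=88
  op9 P2: load  L1 → I/I/S/S on L1; bus BusRd Flush; mem=27
  op10 P1: load  L5 → I/M/I/I on L5; bus (none); mem=70
  op11 P1: store L6 := 13 → I/M/I/I on L6; bus BusRdX Flush; mem=18
  op12 P2: load  L1 → I/I/S/S on L1; bus (none); mem=27
  op13 P2: load  L0 → I/I/S/S on L0; bus (none); mem=70
  op14 P0: load  L4 → S/I/I/I on L4; bus BusRd; mem=80
  op15 P3: store L1 := 87 → I/I/I/M on L1; bus BusRdX; mem=27
  op16 P0: load  L5 → S/S/I/I on L5; bus BusRd Flush; mem=98
  op17 P0: store L2 := 33 → M/I/I/I on L2; bus BusRdX; mem=0
  op18 P3: load  L4 → S/I/I/S on L4; bus BusRd; mem=80
  op19 P1: store L1 := 36 → I/M/I/I on L1; bus BusRdX Flush; mem=87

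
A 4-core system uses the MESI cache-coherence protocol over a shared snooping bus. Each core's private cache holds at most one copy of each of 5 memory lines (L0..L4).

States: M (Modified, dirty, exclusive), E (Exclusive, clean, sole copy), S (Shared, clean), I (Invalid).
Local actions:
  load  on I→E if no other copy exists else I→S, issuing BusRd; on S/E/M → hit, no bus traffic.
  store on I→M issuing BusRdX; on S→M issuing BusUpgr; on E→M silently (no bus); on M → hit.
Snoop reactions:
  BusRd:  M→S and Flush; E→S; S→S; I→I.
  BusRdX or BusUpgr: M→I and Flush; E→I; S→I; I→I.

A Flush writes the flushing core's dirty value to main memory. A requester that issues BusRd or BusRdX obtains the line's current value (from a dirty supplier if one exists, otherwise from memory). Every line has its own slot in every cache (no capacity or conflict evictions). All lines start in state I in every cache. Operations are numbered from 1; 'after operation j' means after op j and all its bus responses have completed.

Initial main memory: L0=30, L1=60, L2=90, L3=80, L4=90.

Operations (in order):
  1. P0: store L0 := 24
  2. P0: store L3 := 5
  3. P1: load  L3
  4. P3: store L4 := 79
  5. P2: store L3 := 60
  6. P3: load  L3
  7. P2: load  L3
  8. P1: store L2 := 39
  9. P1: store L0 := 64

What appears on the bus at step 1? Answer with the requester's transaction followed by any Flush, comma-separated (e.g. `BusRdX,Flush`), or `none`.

[1] P0: store L0 := 24 | P0:M(24), P1:I, P2:I, P3:I | bus: BusRdX
[2] P0: store L3 := 5 | P0:M(5), P1:I, P2:I, P3:I | bus: BusRdX
[3] P1: load  L3 | P0:S(5), P1:S(5), P2:I, P3:I | bus: BusRd,Flush
[4] P3: store L4 := 79 | P0:I, P1:I, P2:I, P3:M(79) | bus: BusRdX
[5] P2: store L3 := 60 | P0:I, P1:I, P2:M(60), P3:I | bus: BusRdX
[6] P3: load  L3 | P0:I, P1:I, P2:S(60), P3:S(60) | bus: BusRd,Flush
[7] P2: load  L3 | P0:I, P1:I, P2:S(60), P3:S(60) | bus: none
[8] P1: store L2 := 39 | P0:I, P1:M(39), P2:I, P3:I | bus: BusRdX
[9] P1: store L0 := 64 | P0:I, P1:M(64), P2:I, P3:I | bus: BusRdX,Flush

bus = BusRdX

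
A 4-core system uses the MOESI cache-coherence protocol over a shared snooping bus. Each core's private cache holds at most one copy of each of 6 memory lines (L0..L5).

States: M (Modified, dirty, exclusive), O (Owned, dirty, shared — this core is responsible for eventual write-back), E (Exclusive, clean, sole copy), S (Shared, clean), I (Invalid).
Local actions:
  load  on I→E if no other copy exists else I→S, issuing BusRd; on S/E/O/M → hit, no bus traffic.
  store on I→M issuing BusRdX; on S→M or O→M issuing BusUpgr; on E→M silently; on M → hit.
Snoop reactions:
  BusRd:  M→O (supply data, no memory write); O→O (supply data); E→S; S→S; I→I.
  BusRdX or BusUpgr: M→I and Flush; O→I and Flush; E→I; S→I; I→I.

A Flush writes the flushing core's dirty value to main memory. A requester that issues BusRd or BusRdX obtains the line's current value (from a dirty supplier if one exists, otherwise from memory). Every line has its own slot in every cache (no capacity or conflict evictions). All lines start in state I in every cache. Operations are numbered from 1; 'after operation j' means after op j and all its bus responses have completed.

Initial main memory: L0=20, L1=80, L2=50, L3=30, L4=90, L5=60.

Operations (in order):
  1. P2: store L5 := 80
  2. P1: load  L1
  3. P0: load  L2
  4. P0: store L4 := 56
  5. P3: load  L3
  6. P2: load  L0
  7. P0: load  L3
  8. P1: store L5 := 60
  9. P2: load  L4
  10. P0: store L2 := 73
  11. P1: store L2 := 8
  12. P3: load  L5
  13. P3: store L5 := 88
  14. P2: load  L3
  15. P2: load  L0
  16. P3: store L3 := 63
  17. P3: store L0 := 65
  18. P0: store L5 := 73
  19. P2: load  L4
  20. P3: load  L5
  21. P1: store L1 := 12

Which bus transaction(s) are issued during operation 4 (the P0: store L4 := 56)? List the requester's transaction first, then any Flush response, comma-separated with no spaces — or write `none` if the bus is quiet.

  op1 P2: store L5 := 80 → I/I/M/I on L5; bus BusRdX; mem=60
  op2 P1: load  L1 → I/E/I/I on L1; bus BusRd; mem=80
  op3 P0: load  L2 → E/I/I/I on L2; bus BusRd; mem=50
  op4 P0: store L4 := 56 → M/I/I/I on L4; bus BusRdX; mem=90
  op5 P3: load  L3 → I/I/I/E on L3; bus BusRd; mem=30
  op6 P2: load  L0 → I/I/E/I on L0; bus BusRd; mem=20
  op7 P0: load  L3 → S/I/I/S on L3; bus BusRd; mem=30
  op8 P1: store L5 := 60 → I/M/I/I on L5; bus BusRdX Flush; mem=80
  op9 P2: load  L4 → O/I/S/I on L4; bus BusRd; mem=90
  op10 P0: store L2 := 73 → M/I/I/I on L2; bus (none); mem=50
  op11 P1: store L2 := 8 → I/M/I/I on L2; bus BusRdX Flush; mem=73
  op12 P3: load  L5 → I/O/I/S on L5; bus BusRd; mem=80
  op13 P3: store L5 := 88 → I/I/I/M on L5; bus BusUpgr Flush; mem=60
  op14 P2: load  L3 → S/I/S/S on L3; bus BusRd; mem=30
  op15 P2: load  L0 → I/I/E/I on L0; bus (none); mem=20
  op16 P3: store L3 := 63 → I/I/I/M on L3; bus BusUpgr; mem=30
  op17 P3: store L0 := 65 → I/I/I/M on L0; bus BusRdX; mem=20
  op18 P0: store L5 := 73 → M/I/I/I on L5; bus BusRdX Flush; mem=88
  op19 P2: load  L4 → O/I/S/I on L4; bus (none); mem=90
  op20 P3: load  L5 → O/I/I/S on L5; bus BusRd; mem=88
  op21 P1: store L1 := 12 → I/M/I/I on L1; bus (none); mem=80

bus = BusRdX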